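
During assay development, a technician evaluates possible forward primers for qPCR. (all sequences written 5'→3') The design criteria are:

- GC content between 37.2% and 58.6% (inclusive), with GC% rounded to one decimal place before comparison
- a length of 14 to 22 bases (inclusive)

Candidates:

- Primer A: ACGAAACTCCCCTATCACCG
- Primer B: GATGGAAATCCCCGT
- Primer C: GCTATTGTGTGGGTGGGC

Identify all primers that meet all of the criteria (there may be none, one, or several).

Primer A (20 nt, A=6 T=3 G=2 C=9): GC 11/20 = 55.0% ✓; length 20 ✓ — passes.
Primer B (15 nt, A=4 T=3 G=4 C=4): GC 8/15 = 53.3% ✓; length 15 ✓ — passes.
Primer C (18 nt, A=1 T=6 G=9 C=2): GC 11/18 = 61.1%, outside 37.2–58.6% ✗; length 18 ✓ — fails.

Primer A and Primer B.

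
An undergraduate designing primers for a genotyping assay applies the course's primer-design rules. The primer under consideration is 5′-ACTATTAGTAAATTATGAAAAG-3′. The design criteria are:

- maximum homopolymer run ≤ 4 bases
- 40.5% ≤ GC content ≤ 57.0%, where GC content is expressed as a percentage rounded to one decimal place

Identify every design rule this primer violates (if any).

Base counts: A=11, T=7, G=3, C=1 (length 22).
homopolymer run: longest run = 4 ✓
GC content: GC 4/22 = 18.2%, outside 40.5–57.0% ✗

Fails: GC content.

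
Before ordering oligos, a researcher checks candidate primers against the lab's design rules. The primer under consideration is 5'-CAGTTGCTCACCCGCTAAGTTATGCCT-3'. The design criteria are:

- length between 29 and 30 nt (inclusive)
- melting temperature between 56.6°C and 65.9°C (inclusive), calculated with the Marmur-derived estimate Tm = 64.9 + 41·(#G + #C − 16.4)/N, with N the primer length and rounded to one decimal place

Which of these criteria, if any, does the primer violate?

Base counts: A=5, T=8, G=5, C=9 (length 27).
length: length 27, outside 29–30 ✗
Tm: Tm = 64.9 + 41·(14 − 16.4)/27 = 61.3°C ✓

Fails: length.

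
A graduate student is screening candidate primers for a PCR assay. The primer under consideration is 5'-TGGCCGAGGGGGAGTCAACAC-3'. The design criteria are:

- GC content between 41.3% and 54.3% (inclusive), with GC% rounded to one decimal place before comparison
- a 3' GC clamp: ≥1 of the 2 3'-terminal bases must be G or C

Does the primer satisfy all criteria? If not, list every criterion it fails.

Base counts: A=5, T=2, G=9, C=5 (length 21).
GC content: GC 14/21 = 66.7%, outside 41.3–54.3% ✗
GC clamp: 3' end AC has 1 G/C ✓

Fails: GC content.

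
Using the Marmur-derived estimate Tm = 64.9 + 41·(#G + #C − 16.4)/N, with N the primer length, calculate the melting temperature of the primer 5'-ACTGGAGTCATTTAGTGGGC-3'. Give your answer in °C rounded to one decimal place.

Base counts: A=4, T=6, G=7, C=3; G+C = 10, N = 20.
Tm = 64.9 + 41·(10 − 16.4)/20 = 64.9 + -262.40/20 = 51.8°C.

51.8°C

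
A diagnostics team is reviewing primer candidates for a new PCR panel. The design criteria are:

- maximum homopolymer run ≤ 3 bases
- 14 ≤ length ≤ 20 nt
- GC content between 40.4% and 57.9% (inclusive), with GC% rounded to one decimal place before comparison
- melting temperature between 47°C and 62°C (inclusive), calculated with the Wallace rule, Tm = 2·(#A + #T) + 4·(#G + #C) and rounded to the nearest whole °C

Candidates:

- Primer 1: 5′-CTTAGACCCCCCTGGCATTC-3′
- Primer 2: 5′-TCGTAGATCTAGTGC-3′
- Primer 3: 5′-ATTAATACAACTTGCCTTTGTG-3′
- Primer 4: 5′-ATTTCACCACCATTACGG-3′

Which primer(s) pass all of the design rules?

Primer 4 only.

Primer 1 (20 nt, A=3 T=5 G=3 C=9): longest run = 6, exceeds 3 ✗; length 20 ✓; GC 12/20 = 60.0%, outside 40.4–57.9% ✗; Tm = 2·8 + 4·12 = 64°C, outside 47–62°C ✗ — fails.
Primer 2 (15 nt, A=3 T=5 G=4 C=3): longest run = 1 ✓; length 15 ✓; GC 7/15 = 46.7% ✓; Tm = 2·8 + 4·7 = 44°C, outside 47–62°C ✗ — fails.
Primer 3 (22 nt, A=6 T=9 G=3 C=4): longest run = 3 ✓; length 22, outside 14–20 ✗; GC 7/22 = 31.8%, outside 40.4–57.9% ✗; Tm = 2·15 + 4·7 = 58°C ✓ — fails.
Primer 4 (18 nt, A=5 T=5 G=2 C=6): longest run = 3 ✓; length 18 ✓; GC 8/18 = 44.4% ✓; Tm = 2·10 + 4·8 = 52°C ✓ — passes.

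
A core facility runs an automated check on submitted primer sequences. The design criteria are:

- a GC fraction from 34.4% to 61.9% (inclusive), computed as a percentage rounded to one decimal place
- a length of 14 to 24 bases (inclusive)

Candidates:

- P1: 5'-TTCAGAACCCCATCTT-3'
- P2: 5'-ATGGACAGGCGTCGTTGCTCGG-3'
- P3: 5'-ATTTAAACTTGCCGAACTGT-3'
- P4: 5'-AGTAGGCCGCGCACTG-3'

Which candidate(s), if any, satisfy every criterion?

P1 and P3.

P1 (16 nt, A=4 T=5 G=1 C=6): GC 7/16 = 43.8% ✓; length 16 ✓ — passes.
P2 (22 nt, A=3 T=5 G=9 C=5): GC 14/22 = 63.6%, outside 34.4–61.9% ✗; length 22 ✓ — fails.
P3 (20 nt, A=6 T=7 G=3 C=4): GC 7/20 = 35.0% ✓; length 20 ✓ — passes.
P4 (16 nt, A=3 T=2 G=6 C=5): GC 11/16 = 68.8%, outside 34.4–61.9% ✗; length 16 ✓ — fails.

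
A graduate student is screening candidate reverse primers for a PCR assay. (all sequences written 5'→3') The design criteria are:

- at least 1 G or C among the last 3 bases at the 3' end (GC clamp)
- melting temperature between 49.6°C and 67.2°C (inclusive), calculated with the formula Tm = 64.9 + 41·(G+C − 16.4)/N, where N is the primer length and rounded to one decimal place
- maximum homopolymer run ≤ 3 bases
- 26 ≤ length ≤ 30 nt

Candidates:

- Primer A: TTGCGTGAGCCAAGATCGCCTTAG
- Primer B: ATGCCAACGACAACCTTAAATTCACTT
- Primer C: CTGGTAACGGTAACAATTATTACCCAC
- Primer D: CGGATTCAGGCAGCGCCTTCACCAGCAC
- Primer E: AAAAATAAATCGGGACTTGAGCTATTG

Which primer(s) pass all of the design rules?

Primer A (24 nt, A=5 T=6 G=7 C=6): 3' end TAG has 1 G/C ✓; Tm = 64.9 + 41·(13 − 16.4)/24 = 59.1°C ✓; longest run = 2 ✓; length 24, outside 26–30 ✗ — fails.
Primer B (27 nt, A=10 T=7 G=2 C=8): 3' end CTT has 1 G/C ✓; Tm = 64.9 + 41·(10 − 16.4)/27 = 55.2°C ✓; longest run = 3 ✓; length 27 ✓ — passes.
Primer C (27 nt, A=9 T=7 G=4 C=7): 3' end CAC has 2 G/C ✓; Tm = 64.9 + 41·(11 − 16.4)/27 = 56.7°C ✓; longest run = 3 ✓; length 27 ✓ — passes.
Primer D (28 nt, A=6 T=4 G=7 C=11): 3' end CAC has 2 G/C ✓; Tm = 64.9 + 41·(18 − 16.4)/28 = 67.2°C ✓; longest run = 2 ✓; length 28 ✓ — passes.
Primer E (27 nt, A=11 T=7 G=6 C=3): 3' end TTG has 1 G/C ✓; Tm = 64.9 + 41·(9 − 16.4)/27 = 53.7°C ✓; longest run = 5, exceeds 3 ✗; length 27 ✓ — fails.

Primer B, Primer C and Primer D.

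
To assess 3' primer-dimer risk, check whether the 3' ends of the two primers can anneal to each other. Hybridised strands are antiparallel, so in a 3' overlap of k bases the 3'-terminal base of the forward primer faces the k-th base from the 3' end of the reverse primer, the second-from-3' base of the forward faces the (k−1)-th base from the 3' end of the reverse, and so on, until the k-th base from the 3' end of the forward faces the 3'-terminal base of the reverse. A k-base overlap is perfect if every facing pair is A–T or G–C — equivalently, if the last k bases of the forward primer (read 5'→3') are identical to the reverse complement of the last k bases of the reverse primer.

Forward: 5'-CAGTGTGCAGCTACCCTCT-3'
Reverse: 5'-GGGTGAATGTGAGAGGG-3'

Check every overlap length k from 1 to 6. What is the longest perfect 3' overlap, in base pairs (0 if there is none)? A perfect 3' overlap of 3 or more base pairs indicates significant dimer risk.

Last 6 bases (5'→3') — forward …CCCTCT, reverse …AGAGGG.
Reverse complement of the reverse primer's last 6 bases: CCCTCT; its first k bases are the reverse complement of the reverse primer's last k bases, so a perfect k-base overlap needs the forward primer's last k bases to equal them.
Comparing (forward last k vs required): k=1: T vs C ✗; k=2: CT vs CC ✗; k=3: TCT vs CCC ✗; k=4: CTCT vs CCCT ✗; k=5: CCTCT vs CCCTC ✗; k=6: CCCTCT vs CCCTCT ✓.
Only k = 6 is perfect, so the longest perfect 3' overlap is 6.

Longest perfect overlap: 6 complementary base pairs; significant dimer risk (threshold 3).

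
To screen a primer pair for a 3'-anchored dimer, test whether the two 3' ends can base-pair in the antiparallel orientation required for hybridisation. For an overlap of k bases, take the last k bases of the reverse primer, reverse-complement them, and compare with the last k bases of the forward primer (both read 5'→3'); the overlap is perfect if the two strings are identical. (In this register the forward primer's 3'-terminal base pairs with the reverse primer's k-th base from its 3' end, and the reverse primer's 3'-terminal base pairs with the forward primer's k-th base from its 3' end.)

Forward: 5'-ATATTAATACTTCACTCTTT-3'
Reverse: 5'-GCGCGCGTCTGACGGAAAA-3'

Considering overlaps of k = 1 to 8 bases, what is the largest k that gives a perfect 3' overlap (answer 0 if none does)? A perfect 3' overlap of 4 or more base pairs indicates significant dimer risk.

Longest perfect overlap: 3 complementary base pairs; below the dimer-risk threshold (threshold 4).

Last 8 bases (5'→3') — forward …CACTCTTT, reverse …ACGGAAAA.
Reverse complement of the reverse primer's last 8 bases: TTTTCCGT; its first k bases are the reverse complement of the reverse primer's last k bases, so a perfect k-base overlap needs the forward primer's last k bases to equal them.
Comparing (forward last k vs required): k=1: T vs T ✓; k=2: TT vs TT ✓; k=3: TTT vs TTT ✓; k=4: CTTT vs TTTT ✗; k=5: TCTTT vs TTTTC ✗; k=6: CTCTTT vs TTTTCC ✗; k=7: ACTCTTT vs TTTTCCG ✗; k=8: CACTCTTT vs TTTTCCGT ✗.
Perfect overlaps at k = 1, 2, 3; the largest is 3.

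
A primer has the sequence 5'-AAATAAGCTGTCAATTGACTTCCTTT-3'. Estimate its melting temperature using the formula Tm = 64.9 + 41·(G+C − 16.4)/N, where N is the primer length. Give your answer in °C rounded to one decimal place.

51.7°C

Base counts: A=8, T=10, G=3, C=5; G+C = 8, N = 26.
Tm = 64.9 + 41·(8 − 16.4)/26 = 64.9 + -344.40/26 = 51.7°C.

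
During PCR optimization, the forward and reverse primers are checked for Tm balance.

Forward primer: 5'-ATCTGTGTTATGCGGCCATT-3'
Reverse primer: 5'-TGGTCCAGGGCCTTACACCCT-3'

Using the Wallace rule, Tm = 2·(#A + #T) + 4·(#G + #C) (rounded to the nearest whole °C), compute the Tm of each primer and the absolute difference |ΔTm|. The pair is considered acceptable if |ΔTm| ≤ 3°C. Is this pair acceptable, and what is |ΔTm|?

|ΔTm| = 10°C; the pair is not acceptable.

Forward: A=3 T=8 G=5 C=4 → Tm = 2·11 + 4·9 = 58°C.
Reverse: A=3 T=5 G=5 C=8 → Tm = 2·8 + 4·13 = 68°C.
|ΔTm| = |58 − 68| = 10°C, > 3°C.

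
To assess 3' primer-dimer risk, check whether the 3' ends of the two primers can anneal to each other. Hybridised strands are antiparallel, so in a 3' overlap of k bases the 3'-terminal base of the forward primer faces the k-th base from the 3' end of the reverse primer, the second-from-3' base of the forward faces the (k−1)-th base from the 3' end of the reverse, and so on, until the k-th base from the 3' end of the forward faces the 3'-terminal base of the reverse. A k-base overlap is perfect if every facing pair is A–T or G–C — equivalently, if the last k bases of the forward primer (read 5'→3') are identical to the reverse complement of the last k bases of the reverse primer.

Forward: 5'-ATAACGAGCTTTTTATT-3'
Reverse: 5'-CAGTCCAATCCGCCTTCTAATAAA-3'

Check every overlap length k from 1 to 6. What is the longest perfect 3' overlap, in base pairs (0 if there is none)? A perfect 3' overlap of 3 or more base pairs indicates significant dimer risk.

Longest perfect overlap: 6 complementary base pairs; significant dimer risk (threshold 3).

Last 6 bases (5'→3') — forward …TTTATT, reverse …AATAAA.
Reverse complement of the reverse primer's last 6 bases: TTTATT; its first k bases are the reverse complement of the reverse primer's last k bases, so a perfect k-base overlap needs the forward primer's last k bases to equal them.
Comparing (forward last k vs required): k=1: T vs T ✓; k=2: TT vs TT ✓; k=3: ATT vs TTT ✗; k=4: TATT vs TTTA ✗; k=5: TTATT vs TTTAT ✗; k=6: TTTATT vs TTTATT ✓.
Perfect overlaps at k = 1, 2, 6; the largest is 6.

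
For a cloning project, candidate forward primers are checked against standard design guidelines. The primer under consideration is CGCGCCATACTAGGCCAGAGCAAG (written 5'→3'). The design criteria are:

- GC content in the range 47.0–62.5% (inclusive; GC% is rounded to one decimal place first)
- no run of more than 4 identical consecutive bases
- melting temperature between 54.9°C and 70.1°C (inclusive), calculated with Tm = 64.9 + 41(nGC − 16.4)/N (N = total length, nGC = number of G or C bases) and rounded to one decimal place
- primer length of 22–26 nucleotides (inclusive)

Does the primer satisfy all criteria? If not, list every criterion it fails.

Base counts: A=7, T=2, G=7, C=8 (length 24).
GC content: GC 15/24 = 62.5% ✓
homopolymer run: longest run = 2 ✓
Tm: Tm = 64.9 + 41·(15 − 16.4)/24 = 62.5°C ✓
length: length 24 ✓

Meets all criteria.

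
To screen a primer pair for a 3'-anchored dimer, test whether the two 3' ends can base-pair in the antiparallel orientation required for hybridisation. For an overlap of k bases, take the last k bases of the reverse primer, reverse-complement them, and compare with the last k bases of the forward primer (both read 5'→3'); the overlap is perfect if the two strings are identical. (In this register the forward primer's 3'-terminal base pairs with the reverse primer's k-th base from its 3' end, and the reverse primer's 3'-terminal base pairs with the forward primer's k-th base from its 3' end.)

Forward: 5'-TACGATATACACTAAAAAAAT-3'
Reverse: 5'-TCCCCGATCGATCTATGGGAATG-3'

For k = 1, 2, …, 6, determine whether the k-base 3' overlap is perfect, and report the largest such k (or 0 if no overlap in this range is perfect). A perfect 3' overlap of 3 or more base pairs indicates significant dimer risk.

Longest perfect overlap: 0 complementary base pairs; below the dimer-risk threshold (threshold 3).

Last 6 bases (5'→3') — forward …AAAAAT, reverse …GGAATG.
Reverse complement of the reverse primer's last 6 bases: CATTCC; its first k bases are the reverse complement of the reverse primer's last k bases, so a perfect k-base overlap needs the forward primer's last k bases to equal them.
Comparing (forward last k vs required): k=1: T vs C ✗; k=2: AT vs CA ✗; k=3: AAT vs CAT ✗; k=4: AAAT vs CATT ✗; k=5: AAAAT vs CATTC ✗; k=6: AAAAAT vs CATTCC ✗.
No overlap length from 1 to 6 is perfect, so the longest perfect 3' overlap is 0.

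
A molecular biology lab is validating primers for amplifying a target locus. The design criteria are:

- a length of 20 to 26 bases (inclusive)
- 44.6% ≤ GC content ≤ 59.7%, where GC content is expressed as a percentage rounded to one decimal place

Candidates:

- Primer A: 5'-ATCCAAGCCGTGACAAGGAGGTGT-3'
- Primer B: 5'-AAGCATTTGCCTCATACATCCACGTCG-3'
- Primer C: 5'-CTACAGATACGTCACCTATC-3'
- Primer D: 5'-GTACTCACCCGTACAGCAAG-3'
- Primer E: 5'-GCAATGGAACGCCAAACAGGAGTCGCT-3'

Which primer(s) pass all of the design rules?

Primer A, Primer C and Primer D.

Primer A (24 nt, A=7 T=4 G=8 C=5): length 24 ✓; GC 13/24 = 54.2% ✓ — passes.
Primer B (27 nt, A=7 T=7 G=4 C=9): length 27, outside 20–26 ✗; GC 13/27 = 48.1% ✓ — fails.
Primer C (20 nt, A=6 T=5 G=2 C=7): length 20 ✓; GC 9/20 = 45.0% ✓ — passes.
Primer D (20 nt, A=6 T=3 G=4 C=7): length 20 ✓; GC 11/20 = 55.0% ✓ — passes.
Primer E (27 nt, A=9 T=3 G=8 C=7): length 27, outside 20–26 ✗; GC 15/27 = 55.6% ✓ — fails.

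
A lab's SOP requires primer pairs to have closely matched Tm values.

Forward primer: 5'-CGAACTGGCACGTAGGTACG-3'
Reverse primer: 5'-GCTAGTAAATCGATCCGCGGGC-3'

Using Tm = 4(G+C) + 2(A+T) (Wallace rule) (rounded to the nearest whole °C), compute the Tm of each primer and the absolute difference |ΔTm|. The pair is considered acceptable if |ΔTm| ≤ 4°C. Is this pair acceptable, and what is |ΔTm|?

|ΔTm| = 6°C; the pair is not acceptable.

Forward: A=5 T=3 G=7 C=5 → Tm = 2·8 + 4·12 = 64°C.
Reverse: A=5 T=4 G=7 C=6 → Tm = 2·9 + 4·13 = 70°C.
|ΔTm| = |64 − 70| = 6°C, > 4°C.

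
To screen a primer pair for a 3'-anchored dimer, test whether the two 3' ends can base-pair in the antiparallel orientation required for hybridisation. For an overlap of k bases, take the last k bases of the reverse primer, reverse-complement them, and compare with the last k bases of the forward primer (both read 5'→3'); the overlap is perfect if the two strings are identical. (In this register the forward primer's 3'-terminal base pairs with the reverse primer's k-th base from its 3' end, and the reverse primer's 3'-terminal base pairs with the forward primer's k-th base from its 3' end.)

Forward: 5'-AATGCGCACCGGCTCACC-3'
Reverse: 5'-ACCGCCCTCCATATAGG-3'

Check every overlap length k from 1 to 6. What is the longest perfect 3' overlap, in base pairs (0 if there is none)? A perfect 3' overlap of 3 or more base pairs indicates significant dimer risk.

Last 6 bases (5'→3') — forward …CTCACC, reverse …TATAGG.
Reverse complement of the reverse primer's last 6 bases: CCTATA; its first k bases are the reverse complement of the reverse primer's last k bases, so a perfect k-base overlap needs the forward primer's last k bases to equal them.
Comparing (forward last k vs required): k=1: C vs C ✓; k=2: CC vs CC ✓; k=3: ACC vs CCT ✗; k=4: CACC vs CCTA ✗; k=5: TCACC vs CCTAT ✗; k=6: CTCACC vs CCTATA ✗.
Perfect overlaps at k = 1, 2; the largest is 2.

Longest perfect overlap: 2 complementary base pairs; below the dimer-risk threshold (threshold 3).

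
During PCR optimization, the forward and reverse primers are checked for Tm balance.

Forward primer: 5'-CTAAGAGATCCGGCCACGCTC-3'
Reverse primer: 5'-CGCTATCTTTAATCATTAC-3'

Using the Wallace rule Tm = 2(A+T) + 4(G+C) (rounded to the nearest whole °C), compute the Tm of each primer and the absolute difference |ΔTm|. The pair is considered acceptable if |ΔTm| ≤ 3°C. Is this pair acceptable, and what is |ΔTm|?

|ΔTm| = 18°C; the pair is not acceptable.

Forward: A=5 T=3 G=5 C=8 → Tm = 2·8 + 4·13 = 68°C.
Reverse: A=5 T=8 G=1 C=5 → Tm = 2·13 + 4·6 = 50°C.
|ΔTm| = |68 − 50| = 18°C, > 3°C.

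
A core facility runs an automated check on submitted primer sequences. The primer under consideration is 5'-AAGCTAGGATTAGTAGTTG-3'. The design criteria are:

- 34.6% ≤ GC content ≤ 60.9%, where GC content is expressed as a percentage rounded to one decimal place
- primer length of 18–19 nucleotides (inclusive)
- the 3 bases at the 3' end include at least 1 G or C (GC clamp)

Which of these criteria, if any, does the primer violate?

Meets all criteria.

Base counts: A=6, T=6, G=6, C=1 (length 19).
GC content: GC 7/19 = 36.8% ✓
length: length 19 ✓
GC clamp: 3' end TTG has 1 G/C ✓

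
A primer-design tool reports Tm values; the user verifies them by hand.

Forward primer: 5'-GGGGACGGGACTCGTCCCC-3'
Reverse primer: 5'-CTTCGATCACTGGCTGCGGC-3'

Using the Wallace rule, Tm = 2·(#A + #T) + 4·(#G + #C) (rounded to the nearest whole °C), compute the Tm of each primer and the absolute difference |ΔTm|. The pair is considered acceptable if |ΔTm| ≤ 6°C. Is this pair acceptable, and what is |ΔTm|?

|ΔTm| = 2°C; the pair is acceptable.

Forward: A=2 T=2 G=8 C=7 → Tm = 2·4 + 4·15 = 68°C.
Reverse: A=2 T=5 G=6 C=7 → Tm = 2·7 + 4·13 = 66°C.
|ΔTm| = |68 − 66| = 2°C, ≤ 6°C.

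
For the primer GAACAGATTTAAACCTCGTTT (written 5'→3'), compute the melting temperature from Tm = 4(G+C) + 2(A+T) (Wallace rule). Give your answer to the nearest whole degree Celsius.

Base counts: A=7, T=7, G=3, C=4 (length 21).
Tm = 2·(7+7) + 4·(3+4) = 2·14 + 4·7 = 28 + 28 = 56°C.

56°C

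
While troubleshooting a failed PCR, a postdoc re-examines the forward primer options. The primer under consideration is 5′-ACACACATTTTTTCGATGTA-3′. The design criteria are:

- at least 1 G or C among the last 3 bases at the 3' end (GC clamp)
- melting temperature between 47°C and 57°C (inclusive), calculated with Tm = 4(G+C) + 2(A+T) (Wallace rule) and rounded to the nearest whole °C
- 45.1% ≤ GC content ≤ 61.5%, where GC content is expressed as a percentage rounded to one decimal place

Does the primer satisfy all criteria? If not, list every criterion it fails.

Fails: GC content.

Base counts: A=6, T=8, G=2, C=4 (length 20).
GC clamp: 3' end GTA has 1 G/C ✓
Tm: Tm = 2·14 + 4·6 = 52°C ✓
GC content: GC 6/20 = 30.0%, outside 45.1–61.5% ✗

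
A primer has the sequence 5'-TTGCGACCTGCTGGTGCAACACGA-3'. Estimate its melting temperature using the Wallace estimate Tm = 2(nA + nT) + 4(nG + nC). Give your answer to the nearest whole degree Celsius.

76°C

Base counts: A=5, T=5, G=7, C=7 (length 24).
Tm = 2·(5+5) + 4·(7+7) = 2·10 + 4·14 = 20 + 56 = 76°C.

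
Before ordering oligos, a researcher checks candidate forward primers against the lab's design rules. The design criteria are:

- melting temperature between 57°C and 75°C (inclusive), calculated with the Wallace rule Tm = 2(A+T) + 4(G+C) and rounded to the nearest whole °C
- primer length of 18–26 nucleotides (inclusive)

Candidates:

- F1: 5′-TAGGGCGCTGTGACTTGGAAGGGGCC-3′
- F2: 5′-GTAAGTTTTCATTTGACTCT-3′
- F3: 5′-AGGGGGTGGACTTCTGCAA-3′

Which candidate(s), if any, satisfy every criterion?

F3 only.

F1 (26 nt, A=4 T=5 G=12 C=5): Tm = 2·9 + 4·17 = 86°C, outside 57–75°C ✗; length 26 ✓ — fails.
F2 (20 nt, A=4 T=10 G=3 C=3): Tm = 2·14 + 4·6 = 52°C, outside 57–75°C ✗; length 20 ✓ — fails.
F3 (19 nt, A=4 T=4 G=8 C=3): Tm = 2·8 + 4·11 = 60°C ✓; length 19 ✓ — passes.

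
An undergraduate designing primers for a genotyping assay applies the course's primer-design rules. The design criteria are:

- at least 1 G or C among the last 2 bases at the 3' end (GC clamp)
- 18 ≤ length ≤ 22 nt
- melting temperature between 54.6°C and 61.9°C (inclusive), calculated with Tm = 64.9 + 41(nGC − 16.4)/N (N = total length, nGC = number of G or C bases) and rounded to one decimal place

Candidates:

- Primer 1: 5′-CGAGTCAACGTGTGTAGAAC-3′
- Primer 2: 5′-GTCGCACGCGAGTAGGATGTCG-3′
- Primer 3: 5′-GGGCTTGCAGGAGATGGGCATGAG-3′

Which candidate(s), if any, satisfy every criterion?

Primer 2 only.

Primer 1 (20 nt, A=6 T=4 G=6 C=4): 3' end AC has 1 G/C ✓; length 20 ✓; Tm = 64.9 + 41·(10 − 16.4)/20 = 51.8°C, outside 54.6–61.9°C ✗ — fails.
Primer 2 (22 nt, A=4 T=4 G=9 C=5): 3' end CG has 2 G/C ✓; length 22 ✓; Tm = 64.9 + 41·(14 − 16.4)/22 = 60.4°C ✓ — passes.
Primer 3 (24 nt, A=5 T=4 G=12 C=3): 3' end AG has 1 G/C ✓; length 24, outside 18–22 ✗; Tm = 64.9 + 41·(15 − 16.4)/24 = 62.5°C, outside 54.6–61.9°C ✗ — fails.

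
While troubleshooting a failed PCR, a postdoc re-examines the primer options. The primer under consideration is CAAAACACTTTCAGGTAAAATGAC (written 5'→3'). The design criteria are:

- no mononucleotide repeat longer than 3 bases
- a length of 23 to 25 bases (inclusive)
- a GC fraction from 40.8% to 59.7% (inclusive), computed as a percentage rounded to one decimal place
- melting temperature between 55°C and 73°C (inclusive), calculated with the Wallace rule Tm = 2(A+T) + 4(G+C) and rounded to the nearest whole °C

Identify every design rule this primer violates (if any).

Fails: homopolymer run, GC content.

Base counts: A=11, T=5, G=3, C=5 (length 24).
homopolymer run: longest run = 4, exceeds 3 ✗
length: length 24 ✓
GC content: GC 8/24 = 33.3%, outside 40.8–59.7% ✗
Tm: Tm = 2·16 + 4·8 = 64°C ✓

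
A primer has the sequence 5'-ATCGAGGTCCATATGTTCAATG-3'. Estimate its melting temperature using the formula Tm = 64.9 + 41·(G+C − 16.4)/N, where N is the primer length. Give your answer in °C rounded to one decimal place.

Base counts: A=6, T=7, G=5, C=4; G+C = 9, N = 22.
Tm = 64.9 + 41·(9 − 16.4)/22 = 64.9 + -303.40/22 = 51.1°C.

51.1°C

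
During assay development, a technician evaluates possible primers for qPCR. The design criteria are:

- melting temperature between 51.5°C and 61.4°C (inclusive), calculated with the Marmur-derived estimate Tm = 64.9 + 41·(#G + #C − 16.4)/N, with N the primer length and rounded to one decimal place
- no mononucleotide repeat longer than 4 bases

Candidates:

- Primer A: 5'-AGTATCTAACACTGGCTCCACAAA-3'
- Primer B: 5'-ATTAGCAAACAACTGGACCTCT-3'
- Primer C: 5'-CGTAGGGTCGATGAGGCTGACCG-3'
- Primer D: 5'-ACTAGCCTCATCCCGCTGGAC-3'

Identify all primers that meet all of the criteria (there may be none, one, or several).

Primer A and Primer D.

Primer A (24 nt, A=9 T=5 G=3 C=7): Tm = 64.9 + 41·(10 − 16.4)/24 = 54.0°C ✓; longest run = 3 ✓ — passes.
Primer B (22 nt, A=8 T=5 G=3 C=6): Tm = 64.9 + 41·(9 − 16.4)/22 = 51.1°C, outside 51.5–61.4°C ✗; longest run = 3 ✓ — fails.
Primer C (23 nt, A=4 T=4 G=10 C=5): Tm = 64.9 + 41·(15 − 16.4)/23 = 62.4°C, outside 51.5–61.4°C ✗; longest run = 3 ✓ — fails.
Primer D (21 nt, A=4 T=4 G=4 C=9): Tm = 64.9 + 41·(13 − 16.4)/21 = 58.3°C ✓; longest run = 3 ✓ — passes.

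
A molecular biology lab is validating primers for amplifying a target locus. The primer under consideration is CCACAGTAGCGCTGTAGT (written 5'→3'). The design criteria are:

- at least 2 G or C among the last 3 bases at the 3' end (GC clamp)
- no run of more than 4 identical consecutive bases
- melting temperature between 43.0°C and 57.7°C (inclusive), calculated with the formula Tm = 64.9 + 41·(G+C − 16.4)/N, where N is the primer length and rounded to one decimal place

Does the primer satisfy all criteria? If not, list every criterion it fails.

Base counts: A=4, T=4, G=5, C=5 (length 18).
GC clamp: 3' end AGT has 1 G/C, need ≥2 ✗
homopolymer run: longest run = 2 ✓
Tm: Tm = 64.9 + 41·(10 − 16.4)/18 = 50.3°C ✓

Fails: GC clamp.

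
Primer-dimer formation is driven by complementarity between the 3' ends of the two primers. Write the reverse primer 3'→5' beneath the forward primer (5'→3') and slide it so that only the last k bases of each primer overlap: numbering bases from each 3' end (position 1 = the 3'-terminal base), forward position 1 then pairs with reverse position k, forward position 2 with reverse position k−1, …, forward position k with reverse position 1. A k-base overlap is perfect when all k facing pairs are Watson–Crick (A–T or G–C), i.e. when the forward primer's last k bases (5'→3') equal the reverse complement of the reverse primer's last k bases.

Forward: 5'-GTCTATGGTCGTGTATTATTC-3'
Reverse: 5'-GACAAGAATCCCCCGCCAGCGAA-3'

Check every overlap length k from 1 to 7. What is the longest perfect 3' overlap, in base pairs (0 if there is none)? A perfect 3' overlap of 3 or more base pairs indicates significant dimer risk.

Longest perfect overlap: 3 complementary base pairs; significant dimer risk (threshold 3).

Last 7 bases (5'→3') — forward …ATTATTC, reverse …CAGCGAA.
Reverse complement of the reverse primer's last 7 bases: TTCGCTG; its first k bases are the reverse complement of the reverse primer's last k bases, so a perfect k-base overlap needs the forward primer's last k bases to equal them.
Comparing (forward last k vs required): k=1: C vs T ✗; k=2: TC vs TT ✗; k=3: TTC vs TTC ✓; k=4: ATTC vs TTCG ✗; k=5: TATTC vs TTCGC ✗; k=6: TTATTC vs TTCGCT ✗; k=7: ATTATTC vs TTCGCTG ✗.
Only k = 3 is perfect, so the longest perfect 3' overlap is 3.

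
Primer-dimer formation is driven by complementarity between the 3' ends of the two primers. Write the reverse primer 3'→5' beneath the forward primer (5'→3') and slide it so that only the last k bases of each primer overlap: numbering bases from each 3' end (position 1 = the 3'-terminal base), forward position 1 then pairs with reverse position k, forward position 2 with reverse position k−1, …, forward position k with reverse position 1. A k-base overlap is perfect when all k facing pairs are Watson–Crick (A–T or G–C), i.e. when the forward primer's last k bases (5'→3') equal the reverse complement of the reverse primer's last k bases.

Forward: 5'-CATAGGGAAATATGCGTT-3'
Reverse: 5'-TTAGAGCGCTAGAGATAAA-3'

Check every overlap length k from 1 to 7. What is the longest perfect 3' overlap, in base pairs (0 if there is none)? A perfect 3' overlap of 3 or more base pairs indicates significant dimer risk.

Longest perfect overlap: 2 complementary base pairs; below the dimer-risk threshold (threshold 3).

Last 7 bases (5'→3') — forward …ATGCGTT, reverse …AGATAAA.
Reverse complement of the reverse primer's last 7 bases: TTTATCT; its first k bases are the reverse complement of the reverse primer's last k bases, so a perfect k-base overlap needs the forward primer's last k bases to equal them.
Comparing (forward last k vs required): k=1: T vs T ✓; k=2: TT vs TT ✓; k=3: GTT vs TTT ✗; k=4: CGTT vs TTTA ✗; k=5: GCGTT vs TTTAT ✗; k=6: TGCGTT vs TTTATC ✗; k=7: ATGCGTT vs TTTATCT ✗.
Perfect overlaps at k = 1, 2; the largest is 2.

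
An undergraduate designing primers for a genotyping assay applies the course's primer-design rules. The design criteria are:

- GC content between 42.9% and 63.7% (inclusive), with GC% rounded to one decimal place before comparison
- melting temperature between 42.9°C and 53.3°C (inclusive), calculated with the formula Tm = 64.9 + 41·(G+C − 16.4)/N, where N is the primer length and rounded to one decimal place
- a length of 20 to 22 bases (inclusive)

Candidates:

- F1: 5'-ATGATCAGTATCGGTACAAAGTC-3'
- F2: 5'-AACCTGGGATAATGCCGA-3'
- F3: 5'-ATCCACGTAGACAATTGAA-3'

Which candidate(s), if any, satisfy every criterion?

F1 (23 nt, A=8 T=6 G=5 C=4): GC 9/23 = 39.1%, outside 42.9–63.7% ✗; Tm = 64.9 + 41·(9 − 16.4)/23 = 51.7°C ✓; length 23, outside 20–22 ✗ — fails.
F2 (18 nt, A=6 T=3 G=5 C=4): GC 9/18 = 50.0% ✓; Tm = 64.9 + 41·(9 − 16.4)/18 = 48.0°C ✓; length 18, outside 20–22 ✗ — fails.
F3 (19 nt, A=8 T=4 G=3 C=4): GC 7/19 = 36.8%, outside 42.9–63.7% ✗; Tm = 64.9 + 41·(7 − 16.4)/19 = 44.6°C ✓; length 19, outside 20–22 ✗ — fails.

None of the candidates satisfy all criteria.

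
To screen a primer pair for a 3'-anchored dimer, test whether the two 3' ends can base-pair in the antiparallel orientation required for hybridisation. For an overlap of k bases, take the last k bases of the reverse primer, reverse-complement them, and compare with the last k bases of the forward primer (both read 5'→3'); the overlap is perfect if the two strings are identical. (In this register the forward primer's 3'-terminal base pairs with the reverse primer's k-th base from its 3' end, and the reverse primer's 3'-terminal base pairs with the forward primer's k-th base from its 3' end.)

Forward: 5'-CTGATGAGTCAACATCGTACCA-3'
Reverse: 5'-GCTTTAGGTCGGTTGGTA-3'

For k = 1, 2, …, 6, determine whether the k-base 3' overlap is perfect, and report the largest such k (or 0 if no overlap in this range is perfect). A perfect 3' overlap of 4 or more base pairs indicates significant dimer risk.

Last 6 bases (5'→3') — forward …GTACCA, reverse …TTGGTA.
Reverse complement of the reverse primer's last 6 bases: TACCAA; its first k bases are the reverse complement of the reverse primer's last k bases, so a perfect k-base overlap needs the forward primer's last k bases to equal them.
Comparing (forward last k vs required): k=1: A vs T ✗; k=2: CA vs TA ✗; k=3: CCA vs TAC ✗; k=4: ACCA vs TACC ✗; k=5: TACCA vs TACCA ✓; k=6: GTACCA vs TACCAA ✗.
Only k = 5 is perfect, so the longest perfect 3' overlap is 5.

Longest perfect overlap: 5 complementary base pairs; significant dimer risk (threshold 4).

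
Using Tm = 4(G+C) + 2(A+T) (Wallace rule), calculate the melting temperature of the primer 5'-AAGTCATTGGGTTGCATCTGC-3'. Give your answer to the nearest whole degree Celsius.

Base counts: A=4, T=7, G=6, C=4 (length 21).
Tm = 2·(4+7) + 4·(6+4) = 2·11 + 4·10 = 22 + 40 = 62°C.

62°C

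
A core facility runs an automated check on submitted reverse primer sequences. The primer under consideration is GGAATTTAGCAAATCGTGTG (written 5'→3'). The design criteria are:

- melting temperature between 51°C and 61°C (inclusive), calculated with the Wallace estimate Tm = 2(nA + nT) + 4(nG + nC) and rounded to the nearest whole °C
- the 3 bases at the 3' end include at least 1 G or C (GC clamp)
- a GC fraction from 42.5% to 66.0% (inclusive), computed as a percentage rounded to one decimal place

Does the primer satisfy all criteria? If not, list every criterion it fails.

Base counts: A=6, T=6, G=6, C=2 (length 20).
Tm: Tm = 2·12 + 4·8 = 56°C ✓
GC clamp: 3' end GTG has 2 G/C ✓
GC content: GC 8/20 = 40.0%, outside 42.5–66.0% ✗

Fails: GC content.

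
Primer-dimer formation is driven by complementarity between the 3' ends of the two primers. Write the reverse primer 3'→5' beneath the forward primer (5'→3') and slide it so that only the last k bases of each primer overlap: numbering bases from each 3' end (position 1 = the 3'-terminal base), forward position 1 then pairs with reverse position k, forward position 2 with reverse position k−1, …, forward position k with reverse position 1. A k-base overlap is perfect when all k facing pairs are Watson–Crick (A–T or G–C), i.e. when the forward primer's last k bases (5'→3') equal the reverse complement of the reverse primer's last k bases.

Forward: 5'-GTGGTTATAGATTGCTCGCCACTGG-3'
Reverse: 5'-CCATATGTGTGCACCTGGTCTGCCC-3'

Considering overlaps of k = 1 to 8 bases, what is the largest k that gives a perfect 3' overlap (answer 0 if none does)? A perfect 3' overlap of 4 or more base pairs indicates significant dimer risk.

Last 8 bases (5'→3') — forward …GCCACTGG, reverse …GTCTGCCC.
Reverse complement of the reverse primer's last 8 bases: GGGCAGAC; its first k bases are the reverse complement of the reverse primer's last k bases, so a perfect k-base overlap needs the forward primer's last k bases to equal them.
Comparing (forward last k vs required): k=1: G vs G ✓; k=2: GG vs GG ✓; k=3: TGG vs GGG ✗; k=4: CTGG vs GGGC ✗; k=5: ACTGG vs GGGCA ✗; k=6: CACTGG vs GGGCAG ✗; k=7: CCACTGG vs GGGCAGA ✗; k=8: GCCACTGG vs GGGCAGAC ✗.
Perfect overlaps at k = 1, 2; the largest is 2.

Longest perfect overlap: 2 complementary base pairs; below the dimer-risk threshold (threshold 4).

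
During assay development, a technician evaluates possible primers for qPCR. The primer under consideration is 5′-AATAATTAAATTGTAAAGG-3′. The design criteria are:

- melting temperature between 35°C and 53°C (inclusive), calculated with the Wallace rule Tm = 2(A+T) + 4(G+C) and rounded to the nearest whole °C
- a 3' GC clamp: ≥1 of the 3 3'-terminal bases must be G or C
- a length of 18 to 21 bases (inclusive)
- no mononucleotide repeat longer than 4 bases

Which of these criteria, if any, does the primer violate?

Meets all criteria.

Base counts: A=10, T=6, G=3, C=0 (length 19).
Tm: Tm = 2·16 + 4·3 = 44°C ✓
GC clamp: 3' end AGG has 2 G/C ✓
length: length 19 ✓
homopolymer run: longest run = 3 ✓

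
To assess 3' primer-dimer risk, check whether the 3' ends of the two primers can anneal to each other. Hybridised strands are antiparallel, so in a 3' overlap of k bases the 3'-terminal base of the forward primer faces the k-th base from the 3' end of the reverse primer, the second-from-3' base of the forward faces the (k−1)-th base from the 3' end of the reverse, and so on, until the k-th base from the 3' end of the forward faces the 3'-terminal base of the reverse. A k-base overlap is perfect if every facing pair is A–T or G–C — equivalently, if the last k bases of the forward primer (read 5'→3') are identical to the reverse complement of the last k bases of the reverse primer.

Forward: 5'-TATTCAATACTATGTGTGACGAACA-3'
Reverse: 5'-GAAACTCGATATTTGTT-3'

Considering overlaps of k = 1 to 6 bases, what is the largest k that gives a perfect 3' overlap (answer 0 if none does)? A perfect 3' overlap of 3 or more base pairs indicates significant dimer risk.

Longest perfect overlap: 4 complementary base pairs; significant dimer risk (threshold 3).

Last 6 bases (5'→3') — forward …CGAACA, reverse …TTTGTT.
Reverse complement of the reverse primer's last 6 bases: AACAAA; its first k bases are the reverse complement of the reverse primer's last k bases, so a perfect k-base overlap needs the forward primer's last k bases to equal them.
Comparing (forward last k vs required): k=1: A vs A ✓; k=2: CA vs AA ✗; k=3: ACA vs AAC ✗; k=4: AACA vs AACA ✓; k=5: GAACA vs AACAA ✗; k=6: CGAACA vs AACAAA ✗.
Perfect overlaps at k = 1, 4; the largest is 4.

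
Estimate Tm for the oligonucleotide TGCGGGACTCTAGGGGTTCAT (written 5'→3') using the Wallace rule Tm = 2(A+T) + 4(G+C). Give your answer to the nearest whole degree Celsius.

Base counts: A=3, T=6, G=8, C=4 (length 21).
Tm = 2·(3+6) + 4·(8+4) = 2·9 + 4·12 = 18 + 48 = 66°C.

66°C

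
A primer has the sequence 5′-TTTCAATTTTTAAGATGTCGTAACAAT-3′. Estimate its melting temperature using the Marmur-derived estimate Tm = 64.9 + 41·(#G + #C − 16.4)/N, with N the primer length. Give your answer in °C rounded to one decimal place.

Base counts: A=9, T=12, G=3, C=3; G+C = 6, N = 27.
Tm = 64.9 + 41·(6 − 16.4)/27 = 64.9 + -426.40/27 = 49.1°C.

49.1°C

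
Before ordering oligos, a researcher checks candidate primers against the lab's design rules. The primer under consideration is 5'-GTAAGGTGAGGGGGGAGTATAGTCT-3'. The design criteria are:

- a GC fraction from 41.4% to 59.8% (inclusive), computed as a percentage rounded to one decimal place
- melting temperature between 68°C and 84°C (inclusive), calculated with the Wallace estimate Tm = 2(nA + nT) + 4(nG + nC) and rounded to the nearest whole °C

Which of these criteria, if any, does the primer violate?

Meets all criteria.

Base counts: A=6, T=6, G=12, C=1 (length 25).
GC content: GC 13/25 = 52.0% ✓
Tm: Tm = 2·12 + 4·13 = 76°C ✓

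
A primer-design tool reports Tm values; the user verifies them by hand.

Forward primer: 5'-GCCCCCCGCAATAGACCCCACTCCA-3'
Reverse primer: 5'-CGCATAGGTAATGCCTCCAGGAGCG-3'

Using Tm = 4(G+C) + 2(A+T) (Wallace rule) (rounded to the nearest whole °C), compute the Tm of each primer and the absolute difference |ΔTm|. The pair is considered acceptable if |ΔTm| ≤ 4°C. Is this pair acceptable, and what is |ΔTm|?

|ΔTm| = 4°C; the pair is acceptable.

Forward: A=6 T=2 G=3 C=14 → Tm = 2·8 + 4·17 = 84°C.
Reverse: A=6 T=4 G=8 C=7 → Tm = 2·10 + 4·15 = 80°C.
|ΔTm| = |84 − 80| = 4°C, ≤ 4°C.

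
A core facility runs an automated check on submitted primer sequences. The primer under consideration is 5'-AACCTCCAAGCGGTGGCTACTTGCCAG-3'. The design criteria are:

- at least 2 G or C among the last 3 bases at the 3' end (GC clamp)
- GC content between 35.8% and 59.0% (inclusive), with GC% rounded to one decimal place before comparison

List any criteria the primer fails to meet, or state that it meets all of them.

Fails: GC content.

Base counts: A=6, T=5, G=7, C=9 (length 27).
GC clamp: 3' end CAG has 2 G/C ✓
GC content: GC 16/27 = 59.3%, outside 35.8–59.0% ✗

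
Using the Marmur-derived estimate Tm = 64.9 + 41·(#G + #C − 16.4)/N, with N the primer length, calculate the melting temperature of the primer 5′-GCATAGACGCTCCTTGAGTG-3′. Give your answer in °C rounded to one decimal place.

Base counts: A=4, T=5, G=6, C=5; G+C = 11, N = 20.
Tm = 64.9 + 41·(11 − 16.4)/20 = 64.9 + -221.40/20 = 53.8°C.

53.8°C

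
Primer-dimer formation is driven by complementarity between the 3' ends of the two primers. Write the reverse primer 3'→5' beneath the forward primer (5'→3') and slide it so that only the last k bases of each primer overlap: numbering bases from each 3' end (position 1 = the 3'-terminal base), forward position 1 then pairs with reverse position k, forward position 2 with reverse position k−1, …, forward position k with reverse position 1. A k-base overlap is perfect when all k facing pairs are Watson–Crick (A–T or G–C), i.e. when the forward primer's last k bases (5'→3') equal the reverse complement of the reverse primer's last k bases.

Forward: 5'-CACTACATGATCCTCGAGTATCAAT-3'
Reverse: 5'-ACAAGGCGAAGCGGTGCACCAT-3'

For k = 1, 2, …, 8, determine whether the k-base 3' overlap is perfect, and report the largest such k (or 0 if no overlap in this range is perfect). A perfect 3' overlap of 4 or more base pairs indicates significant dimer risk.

Longest perfect overlap: 2 complementary base pairs; below the dimer-risk threshold (threshold 4).

Last 8 bases (5'→3') — forward …GTATCAAT, reverse …TGCACCAT.
Reverse complement of the reverse primer's last 8 bases: ATGGTGCA; its first k bases are the reverse complement of the reverse primer's last k bases, so a perfect k-base overlap needs the forward primer's last k bases to equal them.
Comparing (forward last k vs required): k=1: T vs A ✗; k=2: AT vs AT ✓; k=3: AAT vs ATG ✗; k=4: CAAT vs ATGG ✗; k=5: TCAAT vs ATGGT ✗; k=6: ATCAAT vs ATGGTG ✗; k=7: TATCAAT vs ATGGTGC ✗; k=8: GTATCAAT vs ATGGTGCA ✗.
Only k = 2 is perfect, so the longest perfect 3' overlap is 2.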